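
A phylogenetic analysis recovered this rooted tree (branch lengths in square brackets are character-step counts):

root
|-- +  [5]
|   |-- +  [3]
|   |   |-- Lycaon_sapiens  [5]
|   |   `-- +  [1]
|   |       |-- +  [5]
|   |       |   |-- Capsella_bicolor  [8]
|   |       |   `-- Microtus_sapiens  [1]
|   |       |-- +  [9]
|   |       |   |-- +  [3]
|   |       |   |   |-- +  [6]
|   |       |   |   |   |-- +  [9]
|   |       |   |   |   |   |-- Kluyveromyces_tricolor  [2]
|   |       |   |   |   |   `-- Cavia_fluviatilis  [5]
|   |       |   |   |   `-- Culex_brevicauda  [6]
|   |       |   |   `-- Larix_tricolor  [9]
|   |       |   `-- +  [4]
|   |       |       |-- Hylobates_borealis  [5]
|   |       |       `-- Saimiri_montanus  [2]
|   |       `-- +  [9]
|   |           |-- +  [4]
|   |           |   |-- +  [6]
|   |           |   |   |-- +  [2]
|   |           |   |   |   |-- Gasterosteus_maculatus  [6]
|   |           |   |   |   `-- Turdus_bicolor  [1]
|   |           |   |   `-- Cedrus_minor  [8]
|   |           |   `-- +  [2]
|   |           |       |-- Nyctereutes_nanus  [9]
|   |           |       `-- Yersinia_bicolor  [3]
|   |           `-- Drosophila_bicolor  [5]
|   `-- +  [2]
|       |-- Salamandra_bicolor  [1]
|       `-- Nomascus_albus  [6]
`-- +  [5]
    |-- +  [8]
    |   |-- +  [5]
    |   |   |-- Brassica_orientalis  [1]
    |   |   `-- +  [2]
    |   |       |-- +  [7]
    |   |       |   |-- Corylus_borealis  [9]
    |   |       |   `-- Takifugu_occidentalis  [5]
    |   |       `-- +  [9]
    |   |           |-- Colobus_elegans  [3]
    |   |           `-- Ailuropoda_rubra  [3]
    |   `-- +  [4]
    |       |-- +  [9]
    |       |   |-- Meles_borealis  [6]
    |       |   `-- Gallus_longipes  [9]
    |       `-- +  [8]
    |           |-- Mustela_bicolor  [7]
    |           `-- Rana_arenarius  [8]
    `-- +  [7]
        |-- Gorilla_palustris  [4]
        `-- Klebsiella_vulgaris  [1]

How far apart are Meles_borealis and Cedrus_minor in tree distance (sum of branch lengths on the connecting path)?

68

The path runs Meles_borealis → … → MRCA → … → Cedrus_minor; the MRCA is the root of the tree.
Branch lengths along that path: 6 + 9 + 4 + 8 + 5 + 5 + 3 + 1 + 9 + 4 + 6 + 8 = 68.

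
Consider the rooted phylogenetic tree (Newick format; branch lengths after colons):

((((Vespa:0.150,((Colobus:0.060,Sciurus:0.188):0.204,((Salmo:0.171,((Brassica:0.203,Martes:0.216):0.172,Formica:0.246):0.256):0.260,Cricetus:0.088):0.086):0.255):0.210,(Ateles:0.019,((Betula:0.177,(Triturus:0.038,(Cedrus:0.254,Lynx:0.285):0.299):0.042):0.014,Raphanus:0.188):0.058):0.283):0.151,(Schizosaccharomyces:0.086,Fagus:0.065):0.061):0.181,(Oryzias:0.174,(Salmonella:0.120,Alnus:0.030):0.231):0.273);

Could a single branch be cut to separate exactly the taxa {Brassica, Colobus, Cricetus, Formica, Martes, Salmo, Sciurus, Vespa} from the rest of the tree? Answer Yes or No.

The most recent common ancestor of these taxa subtends (Vespa,((Colobus,Sciurus),((Salmo,((Brassica,Martes),Formica)),Cricetus))).
That clade has exactly 8 tips — every listed taxon and nothing else — so the group is monophyletic.

Yes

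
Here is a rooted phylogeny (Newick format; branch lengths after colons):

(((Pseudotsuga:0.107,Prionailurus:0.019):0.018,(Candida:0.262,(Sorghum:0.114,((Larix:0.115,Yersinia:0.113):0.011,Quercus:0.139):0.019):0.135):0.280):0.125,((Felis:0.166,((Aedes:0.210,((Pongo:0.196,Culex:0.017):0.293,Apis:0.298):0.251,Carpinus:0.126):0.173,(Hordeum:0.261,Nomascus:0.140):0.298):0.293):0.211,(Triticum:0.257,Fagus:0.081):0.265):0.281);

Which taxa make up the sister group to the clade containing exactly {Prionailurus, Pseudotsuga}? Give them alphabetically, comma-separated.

Candida, Larix, Quercus, Sorghum, Yersinia

The clade containing exactly {Prionailurus, Pseudotsuga} attaches to the tree at the node subtending ((Pseudotsuga,Prionailurus),(Candida,(Sorghum,((Larix,Yersinia),Quercus)))).
The other lineage descending from that same node — the sister group — is (Candida,(Sorghum,((Larix,Yersinia),Quercus))); its 5 tips in alphabetical order are the answer.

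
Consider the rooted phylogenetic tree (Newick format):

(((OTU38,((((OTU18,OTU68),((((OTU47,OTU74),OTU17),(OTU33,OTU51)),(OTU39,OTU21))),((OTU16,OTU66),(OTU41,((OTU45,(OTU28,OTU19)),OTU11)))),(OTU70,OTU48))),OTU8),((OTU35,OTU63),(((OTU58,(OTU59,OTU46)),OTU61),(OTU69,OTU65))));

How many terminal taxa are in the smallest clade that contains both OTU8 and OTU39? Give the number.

The MRCA of OTU8 and OTU39 is the node subtending ((OTU38,((((OTU18,OTU68),((((OTU47,OTU74),OTU17),(OTU33,OTU51)),(OTU39,OTU21))),((OTU16,OTU66),(OTU41,((OTU45,(OTU28,OTU19)),OTU11)))),(OTU70,OTU48))),OTU8).
That clade contains 20 terminal taxa: OTU11, OTU16, OTU17, OTU18, OTU19, OTU21, OTU28, OTU33, OTU38, OTU39, OTU41, OTU45, OTU47, OTU48, OTU51, OTU66, OTU68, OTU70, OTU74, OTU8.

20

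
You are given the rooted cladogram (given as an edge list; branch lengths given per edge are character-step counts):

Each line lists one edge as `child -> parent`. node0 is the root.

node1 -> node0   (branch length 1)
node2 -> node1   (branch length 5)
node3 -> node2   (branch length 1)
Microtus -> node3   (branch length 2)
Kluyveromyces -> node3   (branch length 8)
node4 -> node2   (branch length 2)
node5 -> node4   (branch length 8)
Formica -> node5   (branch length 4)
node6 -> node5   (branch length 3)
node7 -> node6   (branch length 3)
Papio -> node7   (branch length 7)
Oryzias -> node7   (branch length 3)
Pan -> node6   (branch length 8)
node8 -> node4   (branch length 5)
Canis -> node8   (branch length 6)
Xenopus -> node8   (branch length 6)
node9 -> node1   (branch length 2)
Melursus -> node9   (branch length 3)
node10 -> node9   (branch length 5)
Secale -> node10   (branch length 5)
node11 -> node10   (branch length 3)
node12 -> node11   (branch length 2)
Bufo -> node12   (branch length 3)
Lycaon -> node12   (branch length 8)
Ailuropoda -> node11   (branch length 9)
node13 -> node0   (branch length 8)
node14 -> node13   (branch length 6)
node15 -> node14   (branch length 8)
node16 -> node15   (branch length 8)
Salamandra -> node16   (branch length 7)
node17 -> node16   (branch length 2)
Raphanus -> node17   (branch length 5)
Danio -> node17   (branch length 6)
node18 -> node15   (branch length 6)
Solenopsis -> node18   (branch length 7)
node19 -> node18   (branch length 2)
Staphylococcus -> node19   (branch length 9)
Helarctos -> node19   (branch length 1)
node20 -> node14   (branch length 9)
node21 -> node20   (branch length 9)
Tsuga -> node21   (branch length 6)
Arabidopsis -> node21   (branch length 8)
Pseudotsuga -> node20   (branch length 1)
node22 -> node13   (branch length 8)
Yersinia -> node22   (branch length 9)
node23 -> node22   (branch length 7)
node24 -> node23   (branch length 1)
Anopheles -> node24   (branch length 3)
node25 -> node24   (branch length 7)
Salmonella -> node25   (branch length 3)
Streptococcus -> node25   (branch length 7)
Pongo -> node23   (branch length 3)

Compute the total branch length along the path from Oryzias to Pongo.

The path runs Oryzias → … → MRCA → … → Pongo; the MRCA is the root of the tree.
Branch lengths along that path: 3 + 3 + 3 + 8 + 2 + 5 + 1 + 8 + 8 + 7 + 3 = 51.

51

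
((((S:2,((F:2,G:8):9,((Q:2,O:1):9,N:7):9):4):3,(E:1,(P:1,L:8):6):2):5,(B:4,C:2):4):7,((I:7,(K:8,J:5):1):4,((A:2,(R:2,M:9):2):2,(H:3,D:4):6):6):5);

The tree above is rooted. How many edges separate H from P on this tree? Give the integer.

9

The MRCA of H and P is the root of the tree.
From H up to that node: 4 branches. From P up to the same node: 5 branches. Total: 4 + 5 = 9.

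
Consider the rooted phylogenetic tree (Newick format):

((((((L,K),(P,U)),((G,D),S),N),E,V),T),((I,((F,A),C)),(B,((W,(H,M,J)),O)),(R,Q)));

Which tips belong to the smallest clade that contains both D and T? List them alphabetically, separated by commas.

D, E, G, K, L, N, P, S, T, U, V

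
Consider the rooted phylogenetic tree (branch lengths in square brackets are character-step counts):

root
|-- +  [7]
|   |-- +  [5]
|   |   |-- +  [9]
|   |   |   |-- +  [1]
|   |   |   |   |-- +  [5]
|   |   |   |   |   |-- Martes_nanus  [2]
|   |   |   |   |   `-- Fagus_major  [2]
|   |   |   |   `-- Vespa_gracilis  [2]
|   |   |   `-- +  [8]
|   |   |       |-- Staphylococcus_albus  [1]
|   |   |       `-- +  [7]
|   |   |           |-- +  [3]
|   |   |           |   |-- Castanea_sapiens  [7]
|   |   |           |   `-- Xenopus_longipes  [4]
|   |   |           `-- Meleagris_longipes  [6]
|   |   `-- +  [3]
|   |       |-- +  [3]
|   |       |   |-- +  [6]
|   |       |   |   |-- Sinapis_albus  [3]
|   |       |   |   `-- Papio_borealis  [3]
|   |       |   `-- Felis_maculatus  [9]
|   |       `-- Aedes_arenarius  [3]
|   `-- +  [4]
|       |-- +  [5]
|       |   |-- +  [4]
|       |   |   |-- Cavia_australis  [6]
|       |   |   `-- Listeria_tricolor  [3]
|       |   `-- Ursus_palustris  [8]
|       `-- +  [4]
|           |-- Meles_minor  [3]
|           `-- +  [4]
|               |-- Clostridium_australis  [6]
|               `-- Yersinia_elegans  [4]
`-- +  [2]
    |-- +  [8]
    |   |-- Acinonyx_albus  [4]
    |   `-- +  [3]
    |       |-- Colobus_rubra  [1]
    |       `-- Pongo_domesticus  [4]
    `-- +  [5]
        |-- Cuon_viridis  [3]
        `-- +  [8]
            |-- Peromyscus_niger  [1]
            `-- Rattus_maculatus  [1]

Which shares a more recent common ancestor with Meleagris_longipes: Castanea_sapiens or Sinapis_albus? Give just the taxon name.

Castanea_sapiens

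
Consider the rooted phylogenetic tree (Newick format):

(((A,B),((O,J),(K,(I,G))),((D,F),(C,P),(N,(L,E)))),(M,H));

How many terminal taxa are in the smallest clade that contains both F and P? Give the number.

The MRCA of F and P is the node subtending ((D,F),(C,P),(N,(L,E))).
That clade contains 7 terminal taxa: C, D, E, F, L, N, P.

7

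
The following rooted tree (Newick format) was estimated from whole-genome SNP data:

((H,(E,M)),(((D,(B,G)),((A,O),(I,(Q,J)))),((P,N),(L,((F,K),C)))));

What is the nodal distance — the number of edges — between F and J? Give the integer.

The MRCA of F and J is the node subtending (((D,(B,G)),((A,O),(I,(Q,J)))),((P,N),(L,((F,K),C)))).
From F up to that node: 5 branches. From J up to the same node: 5 branches. Total: 5 + 5 = 10.

10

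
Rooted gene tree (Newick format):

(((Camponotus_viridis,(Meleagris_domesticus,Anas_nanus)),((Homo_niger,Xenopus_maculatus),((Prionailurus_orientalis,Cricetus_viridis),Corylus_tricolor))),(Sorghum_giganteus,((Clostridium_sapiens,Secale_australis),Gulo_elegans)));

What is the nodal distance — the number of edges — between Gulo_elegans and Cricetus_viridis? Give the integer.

8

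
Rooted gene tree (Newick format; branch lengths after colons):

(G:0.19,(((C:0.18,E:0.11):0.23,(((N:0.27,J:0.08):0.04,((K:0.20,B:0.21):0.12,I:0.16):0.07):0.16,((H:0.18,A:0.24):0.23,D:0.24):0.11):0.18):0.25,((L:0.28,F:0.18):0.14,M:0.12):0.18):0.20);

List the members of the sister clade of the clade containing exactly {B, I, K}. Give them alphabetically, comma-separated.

J, N

The clade containing exactly {B, I, K} attaches to the tree at the node subtending ((N,J),((K,B),I)).
The other lineage descending from that same node — the sister group — is (N,J); its 2 tips in alphabetical order are the answer.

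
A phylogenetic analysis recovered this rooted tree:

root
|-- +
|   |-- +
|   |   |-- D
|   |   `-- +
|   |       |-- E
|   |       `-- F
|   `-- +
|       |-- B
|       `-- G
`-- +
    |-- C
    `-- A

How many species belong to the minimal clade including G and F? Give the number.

5

The MRCA of G and F is the node subtending ((D,(E,F)),(B,G)).
That clade contains 5 terminal taxa: B, D, E, F, G.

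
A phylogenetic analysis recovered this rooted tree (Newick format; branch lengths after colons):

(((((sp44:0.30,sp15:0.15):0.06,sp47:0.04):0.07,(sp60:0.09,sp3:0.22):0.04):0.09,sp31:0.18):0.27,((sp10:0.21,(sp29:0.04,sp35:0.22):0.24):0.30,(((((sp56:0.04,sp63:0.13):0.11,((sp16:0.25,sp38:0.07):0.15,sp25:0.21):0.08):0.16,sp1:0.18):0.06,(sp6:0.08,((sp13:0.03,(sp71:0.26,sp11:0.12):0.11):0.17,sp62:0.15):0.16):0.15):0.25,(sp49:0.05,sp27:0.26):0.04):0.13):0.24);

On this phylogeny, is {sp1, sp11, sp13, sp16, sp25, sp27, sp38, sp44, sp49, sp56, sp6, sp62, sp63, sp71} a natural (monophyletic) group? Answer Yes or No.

No

The MRCA of the listed taxa is the root, so the smallest clade containing them is the whole tree.
That clade also contains sp10, sp15, sp29, sp3, sp31, sp35, sp47, sp60, which are not in the proposed group, so the group is not monophyletic.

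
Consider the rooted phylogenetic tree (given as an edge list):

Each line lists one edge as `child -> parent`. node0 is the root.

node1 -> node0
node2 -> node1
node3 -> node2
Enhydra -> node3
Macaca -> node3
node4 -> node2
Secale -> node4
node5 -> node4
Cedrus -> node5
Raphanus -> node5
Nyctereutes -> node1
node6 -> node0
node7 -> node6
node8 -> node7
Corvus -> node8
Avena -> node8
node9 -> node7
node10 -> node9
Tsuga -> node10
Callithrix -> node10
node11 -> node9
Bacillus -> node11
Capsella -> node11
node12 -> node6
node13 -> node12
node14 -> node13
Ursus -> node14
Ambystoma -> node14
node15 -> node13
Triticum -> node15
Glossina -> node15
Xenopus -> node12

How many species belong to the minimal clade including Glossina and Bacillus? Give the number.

11

The MRCA of Glossina and Bacillus is the node subtending (((Corvus,Avena),((Tsuga,Callithrix),(Bacillus,Capsella))),(((Ursus,Ambystoma),(Triticum,Glossina)),Xenopus)).
That clade contains 11 terminal taxa: Ambystoma, Avena, Bacillus, Callithrix, Capsella, Corvus, Glossina, Triticum, Tsuga, Ursus, Xenopus.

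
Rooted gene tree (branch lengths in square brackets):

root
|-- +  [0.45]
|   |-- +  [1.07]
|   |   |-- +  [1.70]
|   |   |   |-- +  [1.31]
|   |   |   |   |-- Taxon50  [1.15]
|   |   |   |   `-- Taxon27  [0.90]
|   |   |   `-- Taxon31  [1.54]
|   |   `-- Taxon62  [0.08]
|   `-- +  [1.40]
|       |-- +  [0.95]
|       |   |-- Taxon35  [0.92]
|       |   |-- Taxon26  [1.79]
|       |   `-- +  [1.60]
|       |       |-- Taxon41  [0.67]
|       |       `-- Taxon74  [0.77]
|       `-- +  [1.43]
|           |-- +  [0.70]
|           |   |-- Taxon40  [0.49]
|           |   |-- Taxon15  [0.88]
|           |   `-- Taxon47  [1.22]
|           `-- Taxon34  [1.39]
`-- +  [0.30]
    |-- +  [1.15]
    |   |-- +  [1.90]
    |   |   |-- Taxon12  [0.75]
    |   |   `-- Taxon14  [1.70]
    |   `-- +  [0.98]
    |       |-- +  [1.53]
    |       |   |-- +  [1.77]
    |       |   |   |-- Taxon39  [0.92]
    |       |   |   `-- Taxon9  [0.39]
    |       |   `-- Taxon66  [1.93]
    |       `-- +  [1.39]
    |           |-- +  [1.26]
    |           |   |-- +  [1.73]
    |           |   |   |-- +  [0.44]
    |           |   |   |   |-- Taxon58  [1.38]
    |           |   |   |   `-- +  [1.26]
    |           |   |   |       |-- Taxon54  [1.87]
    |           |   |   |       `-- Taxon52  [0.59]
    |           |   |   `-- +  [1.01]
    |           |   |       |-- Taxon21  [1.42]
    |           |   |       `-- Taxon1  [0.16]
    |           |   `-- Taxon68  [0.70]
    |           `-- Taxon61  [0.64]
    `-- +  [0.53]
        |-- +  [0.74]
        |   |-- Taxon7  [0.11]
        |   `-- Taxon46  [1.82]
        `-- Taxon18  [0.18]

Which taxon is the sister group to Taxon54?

Taxon52

Taxon54 attaches to the tree at the node subtending (Taxon54,Taxon52).
The other lineage descending from that same node — the sister group — is the single tip Taxon52.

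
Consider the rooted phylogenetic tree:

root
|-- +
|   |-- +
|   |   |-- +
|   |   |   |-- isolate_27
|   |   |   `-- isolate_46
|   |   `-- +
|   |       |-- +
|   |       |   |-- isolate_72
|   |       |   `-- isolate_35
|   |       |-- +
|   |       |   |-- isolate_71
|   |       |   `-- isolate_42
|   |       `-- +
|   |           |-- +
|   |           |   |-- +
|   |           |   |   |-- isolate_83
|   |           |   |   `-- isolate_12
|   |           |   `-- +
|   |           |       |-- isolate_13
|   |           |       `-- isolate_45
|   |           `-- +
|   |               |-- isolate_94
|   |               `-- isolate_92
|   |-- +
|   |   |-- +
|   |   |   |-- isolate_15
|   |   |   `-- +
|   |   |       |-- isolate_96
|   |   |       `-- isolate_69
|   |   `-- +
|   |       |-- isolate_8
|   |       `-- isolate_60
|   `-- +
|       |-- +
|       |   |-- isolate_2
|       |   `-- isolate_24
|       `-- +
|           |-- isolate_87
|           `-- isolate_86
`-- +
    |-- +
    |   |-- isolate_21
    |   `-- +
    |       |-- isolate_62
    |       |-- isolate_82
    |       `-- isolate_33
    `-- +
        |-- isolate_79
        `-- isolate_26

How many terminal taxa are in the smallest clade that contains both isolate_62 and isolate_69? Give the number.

The MRCA of isolate_62 and isolate_69 is the root, so the clade is the entire tree.
That clade contains 27 terminal taxa: isolate_12, isolate_13, isolate_15, isolate_2, isolate_21, isolate_24, isolate_26, isolate_27, isolate_33, isolate_35, isolate_42, isolate_45, isolate_46, isolate_60, isolate_62, isolate_69, isolate_71, isolate_72, isolate_79, isolate_8, isolate_82, isolate_83, isolate_86, isolate_87, isolate_92, isolate_94, isolate_96.

27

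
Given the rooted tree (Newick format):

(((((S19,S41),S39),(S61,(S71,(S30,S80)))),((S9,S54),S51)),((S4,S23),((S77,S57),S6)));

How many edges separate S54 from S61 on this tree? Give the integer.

The MRCA of S54 and S61 is the node subtending ((((S19,S41),S39),(S61,(S71,(S30,S80)))),((S9,S54),S51)).
From S54 up to that node: 3 branches. From S61 up to the same node: 3 branches. Total: 3 + 3 = 6.

6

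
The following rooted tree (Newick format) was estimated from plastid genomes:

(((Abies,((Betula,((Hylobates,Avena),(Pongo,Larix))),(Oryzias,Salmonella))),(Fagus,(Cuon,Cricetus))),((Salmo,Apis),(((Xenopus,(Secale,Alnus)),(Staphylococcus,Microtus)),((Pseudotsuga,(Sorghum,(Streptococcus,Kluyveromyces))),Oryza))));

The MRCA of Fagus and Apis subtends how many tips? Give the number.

The MRCA of Fagus and Apis is the root, so the clade is the entire tree.
That clade contains 23 terminal taxa: Abies, Alnus, Apis, Avena, Betula, Cricetus, Cuon, Fagus, Hylobates, Kluyveromyces, Larix, Microtus, Oryza, Oryzias, Pongo, Pseudotsuga, Salmo, Salmonella, Secale, Sorghum, Staphylococcus, Streptococcus, Xenopus.

23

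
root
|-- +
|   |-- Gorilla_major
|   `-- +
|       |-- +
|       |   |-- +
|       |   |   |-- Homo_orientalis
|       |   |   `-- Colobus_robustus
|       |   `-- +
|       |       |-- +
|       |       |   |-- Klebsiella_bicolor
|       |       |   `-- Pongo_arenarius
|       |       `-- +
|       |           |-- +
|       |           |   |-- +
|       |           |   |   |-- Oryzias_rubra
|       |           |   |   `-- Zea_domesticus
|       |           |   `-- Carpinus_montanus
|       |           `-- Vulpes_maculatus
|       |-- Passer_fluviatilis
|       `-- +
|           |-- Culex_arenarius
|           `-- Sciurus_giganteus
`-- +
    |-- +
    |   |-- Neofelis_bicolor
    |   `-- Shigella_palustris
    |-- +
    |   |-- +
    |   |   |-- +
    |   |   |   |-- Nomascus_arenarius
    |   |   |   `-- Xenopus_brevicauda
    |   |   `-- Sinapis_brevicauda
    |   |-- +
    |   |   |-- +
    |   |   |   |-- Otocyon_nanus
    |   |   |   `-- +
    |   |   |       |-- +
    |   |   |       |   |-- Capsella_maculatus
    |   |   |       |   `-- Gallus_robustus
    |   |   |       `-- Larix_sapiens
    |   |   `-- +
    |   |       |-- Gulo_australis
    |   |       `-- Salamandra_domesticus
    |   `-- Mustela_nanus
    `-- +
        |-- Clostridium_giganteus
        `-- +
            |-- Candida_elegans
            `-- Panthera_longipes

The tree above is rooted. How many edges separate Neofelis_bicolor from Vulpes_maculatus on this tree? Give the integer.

The MRCA of Neofelis_bicolor and Vulpes_maculatus is the root of the tree.
From Neofelis_bicolor up to that node: 3 branches. From Vulpes_maculatus up to the same node: 6 branches. Total: 3 + 6 = 9.

9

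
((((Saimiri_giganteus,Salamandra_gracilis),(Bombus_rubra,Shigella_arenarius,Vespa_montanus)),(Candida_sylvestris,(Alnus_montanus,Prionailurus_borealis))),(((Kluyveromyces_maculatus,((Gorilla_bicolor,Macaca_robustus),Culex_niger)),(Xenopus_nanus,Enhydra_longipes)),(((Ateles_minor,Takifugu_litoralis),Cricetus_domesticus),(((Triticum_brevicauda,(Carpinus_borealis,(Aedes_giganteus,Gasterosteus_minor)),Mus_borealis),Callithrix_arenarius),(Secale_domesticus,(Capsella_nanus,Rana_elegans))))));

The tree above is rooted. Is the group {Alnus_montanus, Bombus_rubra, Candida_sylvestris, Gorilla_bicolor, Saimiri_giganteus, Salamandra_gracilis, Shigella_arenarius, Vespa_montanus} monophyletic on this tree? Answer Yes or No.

No

The MRCA of the listed taxa is the root, so the smallest clade containing them is the whole tree.
That clade also contains Aedes_giganteus, Ateles_minor, Callithrix_arenarius, Capsella_nanus, Carpinus_borealis, Cricetus_domesticus, Culex_niger, Enhydra_longipes, Gasterosteus_minor, Kluyveromyces_maculatus, Macaca_robustus, Mus_borealis, Prionailurus_borealis, Rana_elegans, Secale_domesticus, Takifugu_litoralis, Triticum_brevicauda, Xenopus_nanus, which are not in the proposed group, so the group is not monophyletic.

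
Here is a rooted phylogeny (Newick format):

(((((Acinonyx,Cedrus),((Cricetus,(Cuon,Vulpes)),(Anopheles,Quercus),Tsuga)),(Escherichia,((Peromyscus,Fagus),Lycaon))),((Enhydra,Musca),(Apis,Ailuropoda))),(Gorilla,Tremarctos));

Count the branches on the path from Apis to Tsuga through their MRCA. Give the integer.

The MRCA of Apis and Tsuga is the node subtending ((((Acinonyx,Cedrus),((Cricetus,(Cuon,Vulpes)),(Anopheles,Quercus),Tsuga)),(Escherichia,((Peromyscus,Fagus),Lycaon))),((Enhydra,Musca),(Apis,Ailuropoda))).
From Apis up to that node: 3 branches. From Tsuga up to the same node: 4 branches. Total: 3 + 4 = 7.

7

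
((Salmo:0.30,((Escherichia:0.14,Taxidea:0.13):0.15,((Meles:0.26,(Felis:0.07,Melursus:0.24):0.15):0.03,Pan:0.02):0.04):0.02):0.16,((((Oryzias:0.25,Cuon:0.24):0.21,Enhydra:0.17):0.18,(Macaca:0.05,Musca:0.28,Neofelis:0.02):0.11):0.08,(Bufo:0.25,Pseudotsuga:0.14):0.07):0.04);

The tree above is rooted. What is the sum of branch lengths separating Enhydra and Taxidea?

The path runs Enhydra → … → MRCA → … → Taxidea; the MRCA is the root of the tree.
Branch lengths along that path: 0.17 + 0.18 + 0.08 + 0.04 + 0.16 + 0.02 + 0.15 + 0.13 = 0.93.

0.93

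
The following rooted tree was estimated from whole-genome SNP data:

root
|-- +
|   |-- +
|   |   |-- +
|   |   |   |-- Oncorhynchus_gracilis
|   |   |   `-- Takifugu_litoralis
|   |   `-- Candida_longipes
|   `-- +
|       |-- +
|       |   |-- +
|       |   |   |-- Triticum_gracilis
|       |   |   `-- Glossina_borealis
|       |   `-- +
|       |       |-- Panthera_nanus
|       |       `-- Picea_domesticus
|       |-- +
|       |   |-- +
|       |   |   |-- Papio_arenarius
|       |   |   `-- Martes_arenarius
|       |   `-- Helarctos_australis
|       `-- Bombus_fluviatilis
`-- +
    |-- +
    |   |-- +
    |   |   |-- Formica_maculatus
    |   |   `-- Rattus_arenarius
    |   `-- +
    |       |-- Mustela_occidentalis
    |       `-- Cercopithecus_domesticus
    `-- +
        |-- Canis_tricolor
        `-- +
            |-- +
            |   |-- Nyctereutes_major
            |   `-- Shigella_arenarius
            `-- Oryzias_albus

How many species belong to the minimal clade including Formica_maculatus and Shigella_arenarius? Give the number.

8

The MRCA of Formica_maculatus and Shigella_arenarius is the node subtending (((Formica_maculatus,Rattus_arenarius),(Mustela_occidentalis,Cercopithecus_domesticus)),(Canis_tricolor,((Nyctereutes_major,Shigella_arenarius),Oryzias_albus))).
That clade contains 8 terminal taxa: Canis_tricolor, Cercopithecus_domesticus, Formica_maculatus, Mustela_occidentalis, Nyctereutes_major, Oryzias_albus, Rattus_arenarius, Shigella_arenarius.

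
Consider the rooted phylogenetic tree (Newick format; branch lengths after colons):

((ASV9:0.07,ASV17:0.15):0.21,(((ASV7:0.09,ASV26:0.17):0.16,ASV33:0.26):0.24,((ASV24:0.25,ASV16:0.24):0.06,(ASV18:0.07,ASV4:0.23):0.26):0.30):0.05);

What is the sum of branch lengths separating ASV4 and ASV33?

1.29

The path runs ASV4 → … → MRCA → … → ASV33; the MRCA is the node subtending (((ASV7,ASV26),ASV33),((ASV24,ASV16),(ASV18,ASV4))).
Branch lengths along that path: 0.23 + 0.26 + 0.30 + 0.24 + 0.26 = 1.29.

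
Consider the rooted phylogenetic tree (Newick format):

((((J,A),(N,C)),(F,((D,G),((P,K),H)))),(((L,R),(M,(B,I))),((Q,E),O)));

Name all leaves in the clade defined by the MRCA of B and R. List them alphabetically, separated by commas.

Tracing B: it sits inside (B,I).
Tracing R: it sits inside (L,R).
The smallest clade enclosing both is ((L,R),(M,(B,I))); the answer is its 5 terminal taxa in alphabetical order.

B, I, L, M, R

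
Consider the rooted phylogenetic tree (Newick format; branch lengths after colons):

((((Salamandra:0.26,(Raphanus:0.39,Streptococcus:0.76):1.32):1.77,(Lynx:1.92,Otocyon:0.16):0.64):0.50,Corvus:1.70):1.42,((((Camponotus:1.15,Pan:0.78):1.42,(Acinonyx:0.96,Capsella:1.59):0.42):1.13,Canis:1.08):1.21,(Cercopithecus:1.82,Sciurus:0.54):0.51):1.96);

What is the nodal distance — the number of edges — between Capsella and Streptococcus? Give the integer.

10

The MRCA of Capsella and Streptococcus is the root of the tree.
From Capsella up to that node: 5 branches. From Streptococcus up to the same node: 5 branches. Total: 5 + 5 = 10.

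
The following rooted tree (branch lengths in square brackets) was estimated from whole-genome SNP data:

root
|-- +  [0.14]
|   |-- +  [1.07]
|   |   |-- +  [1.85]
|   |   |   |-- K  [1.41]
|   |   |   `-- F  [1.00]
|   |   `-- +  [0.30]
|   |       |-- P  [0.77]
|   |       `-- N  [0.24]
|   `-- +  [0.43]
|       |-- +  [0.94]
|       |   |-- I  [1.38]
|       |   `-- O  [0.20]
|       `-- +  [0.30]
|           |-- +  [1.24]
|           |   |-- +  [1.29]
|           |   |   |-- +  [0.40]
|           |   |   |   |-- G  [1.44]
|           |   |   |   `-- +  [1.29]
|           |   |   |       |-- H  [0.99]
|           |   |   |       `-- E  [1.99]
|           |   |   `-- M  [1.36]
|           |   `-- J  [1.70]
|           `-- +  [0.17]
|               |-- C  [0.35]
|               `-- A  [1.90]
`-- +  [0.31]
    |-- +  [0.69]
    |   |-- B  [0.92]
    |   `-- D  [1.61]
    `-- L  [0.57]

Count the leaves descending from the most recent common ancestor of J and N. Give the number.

13

The MRCA of J and N is the node subtending (((K,F),(P,N)),((I,O),((((G,(H,E)),M),J),(C,A)))).
That clade contains 13 terminal taxa: A, C, E, F, G, H, I, J, K, M, N, O, P.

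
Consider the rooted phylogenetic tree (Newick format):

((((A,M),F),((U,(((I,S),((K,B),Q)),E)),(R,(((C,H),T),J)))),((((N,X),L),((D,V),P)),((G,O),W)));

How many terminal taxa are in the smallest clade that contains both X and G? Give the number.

9

The MRCA of X and G is the node subtending ((((N,X),L),((D,V),P)),((G,O),W)).
That clade contains 9 terminal taxa: D, G, L, N, O, P, V, W, X.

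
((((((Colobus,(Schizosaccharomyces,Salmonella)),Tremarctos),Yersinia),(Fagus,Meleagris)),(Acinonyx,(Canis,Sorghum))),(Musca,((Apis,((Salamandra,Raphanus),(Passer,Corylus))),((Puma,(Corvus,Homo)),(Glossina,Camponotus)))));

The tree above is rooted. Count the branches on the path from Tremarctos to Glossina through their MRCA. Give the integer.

10

The MRCA of Tremarctos and Glossina is the root of the tree.
From Tremarctos up to that node: 5 branches. From Glossina up to the same node: 5 branches. Total: 5 + 5 = 10.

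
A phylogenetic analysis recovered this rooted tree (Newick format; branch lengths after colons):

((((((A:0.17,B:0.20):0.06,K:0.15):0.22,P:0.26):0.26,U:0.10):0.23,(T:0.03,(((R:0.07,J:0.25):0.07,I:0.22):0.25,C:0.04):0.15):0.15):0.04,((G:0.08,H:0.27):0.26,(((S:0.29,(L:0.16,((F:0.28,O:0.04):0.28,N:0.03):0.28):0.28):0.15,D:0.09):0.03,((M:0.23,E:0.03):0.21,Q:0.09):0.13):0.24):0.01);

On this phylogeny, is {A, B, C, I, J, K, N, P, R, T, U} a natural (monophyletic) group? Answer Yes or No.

No

The MRCA of the listed taxa is the root, so the smallest clade containing them is the whole tree.
That clade also contains D, E, F, G, H, L, M, O, Q, S, which are not in the proposed group, so the group is not monophyletic.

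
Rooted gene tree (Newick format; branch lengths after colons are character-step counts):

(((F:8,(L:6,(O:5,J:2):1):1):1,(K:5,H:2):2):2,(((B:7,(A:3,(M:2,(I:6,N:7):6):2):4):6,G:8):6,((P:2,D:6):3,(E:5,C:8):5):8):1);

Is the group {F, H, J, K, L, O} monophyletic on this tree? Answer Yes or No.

Yes

The most recent common ancestor of these taxa subtends ((F,(L,(O,J))),(K,H)).
That clade has exactly 6 tips — every listed taxon and nothing else — so the group is monophyletic.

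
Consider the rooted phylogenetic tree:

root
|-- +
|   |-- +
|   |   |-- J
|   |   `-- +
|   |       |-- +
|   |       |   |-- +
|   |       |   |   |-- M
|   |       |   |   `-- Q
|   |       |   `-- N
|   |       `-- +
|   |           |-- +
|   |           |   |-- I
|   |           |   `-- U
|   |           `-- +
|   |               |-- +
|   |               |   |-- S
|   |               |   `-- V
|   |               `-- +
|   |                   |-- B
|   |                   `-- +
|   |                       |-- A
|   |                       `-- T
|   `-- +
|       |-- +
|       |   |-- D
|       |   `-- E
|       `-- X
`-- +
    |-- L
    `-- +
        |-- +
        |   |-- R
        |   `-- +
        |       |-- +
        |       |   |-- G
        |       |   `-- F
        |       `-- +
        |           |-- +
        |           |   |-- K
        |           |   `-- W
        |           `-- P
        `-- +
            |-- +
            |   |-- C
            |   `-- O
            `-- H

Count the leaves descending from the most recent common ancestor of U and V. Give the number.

7

The MRCA of U and V is the node subtending ((I,U),((S,V),(B,(A,T)))).
That clade contains 7 terminal taxa: A, B, I, S, T, U, V.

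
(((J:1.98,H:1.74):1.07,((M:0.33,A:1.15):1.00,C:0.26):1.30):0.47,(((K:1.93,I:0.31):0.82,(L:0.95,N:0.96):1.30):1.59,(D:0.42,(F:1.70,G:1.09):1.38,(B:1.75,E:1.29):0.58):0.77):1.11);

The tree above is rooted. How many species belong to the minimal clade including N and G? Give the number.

9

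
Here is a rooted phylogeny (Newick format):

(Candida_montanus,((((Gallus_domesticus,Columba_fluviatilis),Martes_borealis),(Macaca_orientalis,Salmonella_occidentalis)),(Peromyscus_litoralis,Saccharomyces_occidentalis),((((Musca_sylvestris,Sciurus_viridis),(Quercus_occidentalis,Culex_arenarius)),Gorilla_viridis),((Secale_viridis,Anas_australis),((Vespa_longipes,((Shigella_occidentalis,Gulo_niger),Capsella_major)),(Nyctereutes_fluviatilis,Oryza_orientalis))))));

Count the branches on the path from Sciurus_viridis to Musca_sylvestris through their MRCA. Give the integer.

The MRCA of Sciurus_viridis and Musca_sylvestris is the node subtending (Musca_sylvestris,Sciurus_viridis).
From Sciurus_viridis up to that node: 1 branch. From Musca_sylvestris up to the same node: 1 branch. Total: 1 + 1 = 2.

2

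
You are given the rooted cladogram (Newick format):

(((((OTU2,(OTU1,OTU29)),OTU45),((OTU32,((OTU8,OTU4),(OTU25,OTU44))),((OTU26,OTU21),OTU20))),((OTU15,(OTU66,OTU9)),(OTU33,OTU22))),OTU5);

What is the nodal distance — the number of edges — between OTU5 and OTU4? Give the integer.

The MRCA of OTU5 and OTU4 is the root of the tree.
From OTU5 up to that node: 1 branch. From OTU4 up to the same node: 7 branches. Total: 1 + 7 = 8.

8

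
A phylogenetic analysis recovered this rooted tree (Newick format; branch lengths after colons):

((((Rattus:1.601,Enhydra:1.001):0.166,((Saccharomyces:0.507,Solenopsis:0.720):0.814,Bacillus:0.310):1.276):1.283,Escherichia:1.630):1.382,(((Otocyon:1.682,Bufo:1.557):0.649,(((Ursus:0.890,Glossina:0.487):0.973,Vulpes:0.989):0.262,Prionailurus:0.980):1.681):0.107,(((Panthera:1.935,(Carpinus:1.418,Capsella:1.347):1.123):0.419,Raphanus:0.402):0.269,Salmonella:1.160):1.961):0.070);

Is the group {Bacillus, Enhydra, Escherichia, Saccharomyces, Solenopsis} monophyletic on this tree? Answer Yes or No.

No

The MRCA of the listed taxa subtends (((Rattus,Enhydra),((Saccharomyces,Solenopsis),Bacillus)),Escherichia).
That clade also contains Rattus, which is not in the proposed group, so the group is not monophyletic.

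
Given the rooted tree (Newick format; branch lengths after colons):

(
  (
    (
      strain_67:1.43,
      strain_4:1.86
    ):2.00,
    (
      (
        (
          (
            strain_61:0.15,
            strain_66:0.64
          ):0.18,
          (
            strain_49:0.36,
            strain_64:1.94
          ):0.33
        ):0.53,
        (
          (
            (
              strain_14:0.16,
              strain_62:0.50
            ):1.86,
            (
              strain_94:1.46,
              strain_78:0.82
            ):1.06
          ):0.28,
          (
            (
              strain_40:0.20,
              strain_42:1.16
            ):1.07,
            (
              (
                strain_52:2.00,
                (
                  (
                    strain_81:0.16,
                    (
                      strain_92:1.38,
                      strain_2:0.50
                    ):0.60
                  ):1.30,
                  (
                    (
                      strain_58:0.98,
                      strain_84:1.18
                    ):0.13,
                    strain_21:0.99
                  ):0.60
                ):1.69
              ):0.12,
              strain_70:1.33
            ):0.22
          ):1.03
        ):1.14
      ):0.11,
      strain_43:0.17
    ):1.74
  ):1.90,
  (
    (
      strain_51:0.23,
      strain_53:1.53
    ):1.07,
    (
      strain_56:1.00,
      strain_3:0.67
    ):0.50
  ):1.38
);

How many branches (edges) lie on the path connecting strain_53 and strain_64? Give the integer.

9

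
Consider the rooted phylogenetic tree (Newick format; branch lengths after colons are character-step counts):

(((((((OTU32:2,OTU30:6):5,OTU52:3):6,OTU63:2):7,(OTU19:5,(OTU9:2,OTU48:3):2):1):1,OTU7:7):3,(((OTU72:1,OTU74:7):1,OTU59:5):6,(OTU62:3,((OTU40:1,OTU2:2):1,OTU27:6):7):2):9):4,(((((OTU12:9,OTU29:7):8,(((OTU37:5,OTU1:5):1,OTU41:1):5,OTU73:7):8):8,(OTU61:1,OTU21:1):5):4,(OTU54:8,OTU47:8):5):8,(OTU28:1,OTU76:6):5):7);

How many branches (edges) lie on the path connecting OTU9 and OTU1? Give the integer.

The MRCA of OTU9 and OTU1 is the root of the tree.
From OTU9 up to that node: 6 branches. From OTU1 up to the same node: 8 branches. Total: 6 + 8 = 14.

14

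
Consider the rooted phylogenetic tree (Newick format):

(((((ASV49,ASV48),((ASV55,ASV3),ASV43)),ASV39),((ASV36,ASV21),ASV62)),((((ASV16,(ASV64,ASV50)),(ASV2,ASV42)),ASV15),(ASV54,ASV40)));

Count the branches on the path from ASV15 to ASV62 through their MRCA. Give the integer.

6

The MRCA of ASV15 and ASV62 is the root of the tree.
From ASV15 up to that node: 3 branches. From ASV62 up to the same node: 3 branches. Total: 3 + 3 = 6.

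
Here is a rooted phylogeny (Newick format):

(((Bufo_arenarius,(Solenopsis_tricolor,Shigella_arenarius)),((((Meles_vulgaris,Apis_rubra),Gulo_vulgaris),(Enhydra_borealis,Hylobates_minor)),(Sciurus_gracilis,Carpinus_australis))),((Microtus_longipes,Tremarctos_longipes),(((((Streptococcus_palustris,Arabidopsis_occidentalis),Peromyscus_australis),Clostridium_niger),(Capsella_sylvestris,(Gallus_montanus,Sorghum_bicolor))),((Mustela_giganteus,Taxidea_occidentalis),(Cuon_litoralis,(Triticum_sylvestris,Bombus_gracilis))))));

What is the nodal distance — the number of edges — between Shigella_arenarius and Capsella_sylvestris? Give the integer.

The MRCA of Shigella_arenarius and Capsella_sylvestris is the root of the tree.
From Shigella_arenarius up to that node: 4 branches. From Capsella_sylvestris up to the same node: 5 branches. Total: 4 + 5 = 9.

9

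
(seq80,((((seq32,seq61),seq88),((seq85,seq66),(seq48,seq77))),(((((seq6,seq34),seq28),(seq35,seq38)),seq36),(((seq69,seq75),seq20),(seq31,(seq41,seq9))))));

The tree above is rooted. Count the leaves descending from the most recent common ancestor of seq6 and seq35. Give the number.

5

The MRCA of seq6 and seq35 is the node subtending (((seq6,seq34),seq28),(seq35,seq38)).
That clade contains 5 terminal taxa: seq28, seq34, seq35, seq38, seq6.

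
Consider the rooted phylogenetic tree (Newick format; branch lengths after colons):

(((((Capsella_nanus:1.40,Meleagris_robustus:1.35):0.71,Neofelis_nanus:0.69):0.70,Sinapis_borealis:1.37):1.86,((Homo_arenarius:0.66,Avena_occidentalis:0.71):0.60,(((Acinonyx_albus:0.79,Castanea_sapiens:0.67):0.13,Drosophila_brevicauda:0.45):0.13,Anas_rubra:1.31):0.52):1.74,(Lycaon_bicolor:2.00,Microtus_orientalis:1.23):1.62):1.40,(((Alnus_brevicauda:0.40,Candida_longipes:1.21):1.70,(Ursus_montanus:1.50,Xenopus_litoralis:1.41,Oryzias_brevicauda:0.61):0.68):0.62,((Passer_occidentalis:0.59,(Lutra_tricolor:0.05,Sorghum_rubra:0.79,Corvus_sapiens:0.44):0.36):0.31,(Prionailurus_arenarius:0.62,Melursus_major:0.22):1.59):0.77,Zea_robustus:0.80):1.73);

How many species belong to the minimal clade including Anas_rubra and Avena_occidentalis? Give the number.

The MRCA of Anas_rubra and Avena_occidentalis is the node subtending ((Homo_arenarius,Avena_occidentalis),(((Acinonyx_albus,Castanea_sapiens),Drosophila_brevicauda),Anas_rubra)).
That clade contains 6 terminal taxa: Acinonyx_albus, Anas_rubra, Avena_occidentalis, Castanea_sapiens, Drosophila_brevicauda, Homo_arenarius.

6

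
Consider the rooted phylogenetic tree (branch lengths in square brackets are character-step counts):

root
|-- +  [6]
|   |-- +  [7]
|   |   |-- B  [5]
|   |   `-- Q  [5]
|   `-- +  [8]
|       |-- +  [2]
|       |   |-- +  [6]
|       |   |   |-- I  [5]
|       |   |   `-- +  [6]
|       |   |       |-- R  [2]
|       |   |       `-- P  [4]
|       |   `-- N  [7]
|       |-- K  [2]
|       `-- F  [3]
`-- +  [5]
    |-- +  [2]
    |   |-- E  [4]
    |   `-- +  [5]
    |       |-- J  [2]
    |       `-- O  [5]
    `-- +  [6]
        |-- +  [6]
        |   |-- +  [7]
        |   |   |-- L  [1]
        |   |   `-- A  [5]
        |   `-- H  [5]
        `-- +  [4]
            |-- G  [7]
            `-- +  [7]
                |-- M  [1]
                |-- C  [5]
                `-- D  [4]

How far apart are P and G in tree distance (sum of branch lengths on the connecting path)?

The path runs P → … → MRCA → … → G; the MRCA is the root of the tree.
Branch lengths along that path: 4 + 6 + 6 + 2 + 8 + 6 + 5 + 6 + 4 + 7 = 54.

54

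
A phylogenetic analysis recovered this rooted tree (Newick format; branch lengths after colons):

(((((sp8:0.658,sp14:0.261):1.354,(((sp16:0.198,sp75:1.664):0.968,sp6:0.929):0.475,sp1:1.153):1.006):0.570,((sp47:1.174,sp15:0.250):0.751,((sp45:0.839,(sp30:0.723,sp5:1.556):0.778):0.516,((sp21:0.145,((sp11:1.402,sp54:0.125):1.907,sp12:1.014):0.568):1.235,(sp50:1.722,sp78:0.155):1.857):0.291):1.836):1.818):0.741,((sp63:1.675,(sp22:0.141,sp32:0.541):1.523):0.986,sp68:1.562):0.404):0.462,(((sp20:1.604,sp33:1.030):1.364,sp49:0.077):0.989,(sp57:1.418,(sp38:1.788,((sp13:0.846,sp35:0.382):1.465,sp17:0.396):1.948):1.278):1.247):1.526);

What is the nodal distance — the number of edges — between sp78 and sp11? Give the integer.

6

The MRCA of sp78 and sp11 is the node subtending ((sp21,((sp11,sp54),sp12)),(sp50,sp78)).
From sp78 up to that node: 2 branches. From sp11 up to the same node: 4 branches. Total: 2 + 4 = 6.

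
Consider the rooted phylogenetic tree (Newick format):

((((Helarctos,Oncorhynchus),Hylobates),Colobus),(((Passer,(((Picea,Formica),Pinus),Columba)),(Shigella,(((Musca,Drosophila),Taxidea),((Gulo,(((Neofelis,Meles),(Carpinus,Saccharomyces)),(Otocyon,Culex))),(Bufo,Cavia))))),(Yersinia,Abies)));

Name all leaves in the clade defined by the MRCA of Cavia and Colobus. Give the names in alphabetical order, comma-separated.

Abies, Bufo, Carpinus, Cavia, Colobus, Columba, Culex, Drosophila, Formica, Gulo, Helarctos, Hylobates, Meles, Musca, Neofelis, Oncorhynchus, Otocyon, Passer, Picea, Pinus, Saccharomyces, Shigella, Taxidea, Yersinia

Tracing Cavia: it sits inside (Bufo,Cavia).
Tracing Colobus: it sits inside (((Helarctos,Oncorhynchus),Hylobates),Colobus).
The smallest clade enclosing both is the whole tree (their MRCA is the root), so the answer is all 24 tips in alphabetical order.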